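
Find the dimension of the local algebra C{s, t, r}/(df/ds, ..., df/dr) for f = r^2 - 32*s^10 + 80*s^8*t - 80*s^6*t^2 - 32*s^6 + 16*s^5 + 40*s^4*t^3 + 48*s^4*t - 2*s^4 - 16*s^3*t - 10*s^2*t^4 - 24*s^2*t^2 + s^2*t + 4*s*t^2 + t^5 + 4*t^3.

6

The Hessian of f at 0 is [[0, 0, 0], [0, 0, 0], [0, 0, 2]] with rank 1, so corank 2. A Groebner basis of the Jacobian ideal J(f) in C{s,t,r} is {s^3 - 64*s^2/251 - 261*s*t/502 - 5*t^2/251, s^2*t - s*t/4 - t^2/2, 16*s^2/251 + s*t^2 + 763*s*t/2008 + 507*t^2/1004, -16*s^2/251 - 1275*s*t/4016 + t^3 - 763*t^2/2008, r}; counting standard monomials gives mu = 6. Corank 2; j^3 = t*(s + 2*t)^2 has shape L^2 M (L != M), so D-series; mu = 6 gives D_6.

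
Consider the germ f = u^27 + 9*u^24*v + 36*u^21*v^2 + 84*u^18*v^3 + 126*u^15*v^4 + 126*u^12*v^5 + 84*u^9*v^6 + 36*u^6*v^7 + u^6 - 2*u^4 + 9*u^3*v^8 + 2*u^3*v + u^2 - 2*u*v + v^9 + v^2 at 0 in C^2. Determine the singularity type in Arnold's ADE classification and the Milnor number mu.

Type A_8, Milnor number mu = 8.

The Hessian of f at 0 has rank 1. Corank 1: A-series; mu = 8 gives A_8.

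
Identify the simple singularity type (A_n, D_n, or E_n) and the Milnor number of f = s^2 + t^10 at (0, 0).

Type A_{9}, Milnor number mu = 9.

The Hessian of f at 0 is [[2, 0], [0, 0]] with rank 1, so corank 1. A Groebner basis of the Jacobian ideal J(f) in C{s,t} is {t^9, s}; counting standard monomials gives mu = 9. Corank 1: A-series; mu = 9 gives A_9.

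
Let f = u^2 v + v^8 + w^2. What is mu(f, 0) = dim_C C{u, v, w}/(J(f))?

The Hessian of f at 0 is [[0, 0, 0], [0, 0, 0], [0, 0, 2]] with rank 1, so corank 2. A Groebner basis of the Jacobian ideal J(f) in C{u,v,w} is {u^2/8 + v^7, u^3, u*v, w}; counting standard monomials gives mu = 9. Corank 2; j^3 = u^2*v has shape L^2 M (L != M), so D-series; mu = 9 gives D_9.

9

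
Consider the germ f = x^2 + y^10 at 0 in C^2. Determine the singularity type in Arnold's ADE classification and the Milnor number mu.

The Hessian of f at 0 is [[2, 0], [0, 0]] with rank 1, so corank 1. A Groebner basis of the Jacobian ideal J(f) in C{x,y} is {y^9, x}; counting standard monomials gives mu = 9. Corank 1: A-series; mu = 9 gives A_9.

Type A9, Milnor number mu = 9.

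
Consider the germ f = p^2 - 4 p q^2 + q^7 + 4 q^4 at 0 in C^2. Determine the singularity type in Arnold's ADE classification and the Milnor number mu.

Type A_6, Milnor number mu = 6.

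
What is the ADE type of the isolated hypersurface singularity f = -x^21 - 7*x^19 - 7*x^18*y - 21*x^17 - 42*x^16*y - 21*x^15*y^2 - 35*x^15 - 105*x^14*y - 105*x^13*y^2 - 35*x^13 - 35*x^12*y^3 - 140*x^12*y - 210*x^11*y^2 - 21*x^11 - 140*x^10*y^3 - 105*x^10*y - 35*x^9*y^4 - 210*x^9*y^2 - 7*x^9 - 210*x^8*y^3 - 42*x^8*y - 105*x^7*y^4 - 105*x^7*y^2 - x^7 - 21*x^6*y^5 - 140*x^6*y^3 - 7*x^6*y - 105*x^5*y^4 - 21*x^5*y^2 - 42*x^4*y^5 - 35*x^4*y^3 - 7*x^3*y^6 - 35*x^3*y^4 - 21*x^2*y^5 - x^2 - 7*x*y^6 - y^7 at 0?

A_6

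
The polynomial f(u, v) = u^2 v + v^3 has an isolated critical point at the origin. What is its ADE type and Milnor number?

Type D4, Milnor number mu = 4.

The Hessian of f at 0 is [[0, 0], [0, 0]] with rank 0, so corank 2. A Groebner basis of the Jacobian ideal J(f) in C{u,v} is {v^3, u^2 + 3*v^2, u*v}; counting standard monomials gives mu = 4. Corank 2; j^3 = v*(u^2 + v^2) splits into three distinct lines over C (the quadratic factor has nonzero discriminant), so D_4.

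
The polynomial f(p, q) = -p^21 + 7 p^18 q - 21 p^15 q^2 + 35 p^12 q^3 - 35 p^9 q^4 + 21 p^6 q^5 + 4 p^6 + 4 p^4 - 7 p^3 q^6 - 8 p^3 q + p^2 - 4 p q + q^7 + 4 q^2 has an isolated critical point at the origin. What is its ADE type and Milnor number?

Type A_{6}, Milnor number mu = 6.

The Hessian of f at 0 has rank 1. Corank 1: A-series; mu = 6 gives A_6.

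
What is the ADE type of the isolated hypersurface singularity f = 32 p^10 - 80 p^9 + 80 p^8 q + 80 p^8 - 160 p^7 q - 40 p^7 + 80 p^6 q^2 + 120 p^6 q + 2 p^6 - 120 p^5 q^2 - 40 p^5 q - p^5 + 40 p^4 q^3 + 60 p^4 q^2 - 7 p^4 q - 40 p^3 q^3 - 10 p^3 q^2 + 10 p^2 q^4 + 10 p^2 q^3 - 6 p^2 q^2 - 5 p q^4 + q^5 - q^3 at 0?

E_{8}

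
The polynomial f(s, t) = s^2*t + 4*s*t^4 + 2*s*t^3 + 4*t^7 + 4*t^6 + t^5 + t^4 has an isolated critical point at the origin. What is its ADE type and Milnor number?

The Hessian of f at 0 is [[0, 0], [0, 0]] with rank 0, so corank 2. A Groebner basis of the Jacobian ideal J(f) in C{s,t} is {s*t^2, s*t + t^3, s^2 - 4*s*t}; counting standard monomials gives mu = 5. Corank 2; j^3 = s^2*t has shape L^2 M (L != M), so D-series; mu = 5 gives D_5.

Type D5, Milnor number mu = 5.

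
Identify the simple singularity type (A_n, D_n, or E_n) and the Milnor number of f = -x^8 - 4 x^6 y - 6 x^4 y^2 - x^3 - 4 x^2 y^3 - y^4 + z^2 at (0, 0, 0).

Type E_6, Milnor number mu = 6.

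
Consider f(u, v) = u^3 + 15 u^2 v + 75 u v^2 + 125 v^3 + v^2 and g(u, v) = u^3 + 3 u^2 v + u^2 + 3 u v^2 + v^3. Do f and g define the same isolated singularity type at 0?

Yes.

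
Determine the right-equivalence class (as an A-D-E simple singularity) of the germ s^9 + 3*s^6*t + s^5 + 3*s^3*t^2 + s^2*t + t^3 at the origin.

D_{4}

The Hessian of f at 0 is [[0, 0], [0, 0]] with rank 0, so corank 2. A Groebner basis of the Jacobian ideal J(f) in C{s,t} is {t^3, s^2 + 3*t^2, s*t}; counting standard monomials gives mu = 4. Corank 2; j^3 = t*(s^2 + t^2) splits into three distinct lines over C (the quadratic factor has nonzero discriminant), so D_4.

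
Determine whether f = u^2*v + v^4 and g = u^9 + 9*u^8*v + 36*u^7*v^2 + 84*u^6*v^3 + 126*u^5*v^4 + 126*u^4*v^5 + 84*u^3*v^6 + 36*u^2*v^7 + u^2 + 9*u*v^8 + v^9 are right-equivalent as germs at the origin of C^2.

No.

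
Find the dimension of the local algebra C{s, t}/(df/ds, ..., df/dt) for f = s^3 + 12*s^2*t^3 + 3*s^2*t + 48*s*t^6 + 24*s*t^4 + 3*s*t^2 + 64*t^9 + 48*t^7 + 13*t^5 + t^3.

8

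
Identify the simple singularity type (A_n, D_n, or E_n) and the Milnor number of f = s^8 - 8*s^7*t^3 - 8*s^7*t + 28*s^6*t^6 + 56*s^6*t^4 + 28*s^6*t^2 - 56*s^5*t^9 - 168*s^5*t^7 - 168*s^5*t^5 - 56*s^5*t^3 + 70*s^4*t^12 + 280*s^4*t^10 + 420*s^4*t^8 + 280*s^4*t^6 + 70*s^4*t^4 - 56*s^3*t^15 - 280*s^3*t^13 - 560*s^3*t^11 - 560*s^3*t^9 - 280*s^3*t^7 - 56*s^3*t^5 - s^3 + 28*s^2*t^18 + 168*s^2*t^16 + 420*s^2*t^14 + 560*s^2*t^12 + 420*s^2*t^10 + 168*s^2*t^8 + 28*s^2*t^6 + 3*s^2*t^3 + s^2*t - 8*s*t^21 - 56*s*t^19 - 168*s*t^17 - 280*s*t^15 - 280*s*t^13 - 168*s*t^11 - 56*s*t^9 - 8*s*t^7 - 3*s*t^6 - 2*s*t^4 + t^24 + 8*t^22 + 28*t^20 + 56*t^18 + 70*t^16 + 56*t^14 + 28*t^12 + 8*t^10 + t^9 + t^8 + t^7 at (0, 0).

The Hessian of f at 0 is [[0, 0], [0, 0]] with rank 0, so corank 2. A Groebner basis of the Jacobian ideal J(f) in C{s,t} is {s^2*t^2, -8*s^2*t - s^2 + s*t^3, -8*s^2*t - s*t + t^4, s^3}; counting standard monomials gives mu = 9. Corank 2; j^3 = -s^2*(s - t) has shape L^2 M (L != M), so D-series; mu = 9 gives D_9.

Type D9, Milnor number mu = 9.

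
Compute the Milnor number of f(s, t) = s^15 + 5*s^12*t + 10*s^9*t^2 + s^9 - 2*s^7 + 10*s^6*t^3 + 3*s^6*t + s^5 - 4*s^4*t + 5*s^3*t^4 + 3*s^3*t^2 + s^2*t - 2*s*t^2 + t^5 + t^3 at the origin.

The Hessian of f at 0 has rank 0. Corank 2; j^3 = t*(s - t)^2 has shape L^2 M (L != M), so D-series; mu = 6 gives D_6.

6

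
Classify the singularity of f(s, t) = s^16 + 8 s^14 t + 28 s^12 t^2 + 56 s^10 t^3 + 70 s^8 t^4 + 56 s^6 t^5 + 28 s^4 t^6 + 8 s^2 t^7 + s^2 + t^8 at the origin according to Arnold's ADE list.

The Hessian of f at 0 is [[2, 0], [0, 0]] with rank 1, so corank 1. A Groebner basis of the Jacobian ideal J(f) in C{s,t} is {t^7, s}; counting standard monomials gives mu = 7. Corank 1: A-series; mu = 7 gives A_7.

A_{7}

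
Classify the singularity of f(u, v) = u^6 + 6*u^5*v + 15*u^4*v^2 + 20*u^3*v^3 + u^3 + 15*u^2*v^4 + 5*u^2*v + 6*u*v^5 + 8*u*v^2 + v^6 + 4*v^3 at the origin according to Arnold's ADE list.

The Hessian of f at 0 has rank 0. Corank 2; j^3 = (u + v)*(u + 2*v)^2 has shape L^2 M (L != M), so D-series; mu = 7 gives D_7.

D7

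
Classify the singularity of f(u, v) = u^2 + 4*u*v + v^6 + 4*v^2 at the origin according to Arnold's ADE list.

A_5

The Hessian of f at 0 has rank 1. Corank 1: A-series; mu = 5 gives A_5.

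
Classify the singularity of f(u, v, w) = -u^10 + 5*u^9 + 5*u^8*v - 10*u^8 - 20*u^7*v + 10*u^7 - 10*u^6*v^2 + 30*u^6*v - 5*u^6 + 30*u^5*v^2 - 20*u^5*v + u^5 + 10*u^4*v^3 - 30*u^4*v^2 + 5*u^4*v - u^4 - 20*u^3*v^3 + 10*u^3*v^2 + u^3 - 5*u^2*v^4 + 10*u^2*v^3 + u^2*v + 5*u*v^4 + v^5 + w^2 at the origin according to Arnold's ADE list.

D_{6}

The Hessian of f at 0 has rank 1. Corank 2; j^3 = u^2*(u + v) has shape L^2 M (L != M), so D-series; mu = 6 gives D_6.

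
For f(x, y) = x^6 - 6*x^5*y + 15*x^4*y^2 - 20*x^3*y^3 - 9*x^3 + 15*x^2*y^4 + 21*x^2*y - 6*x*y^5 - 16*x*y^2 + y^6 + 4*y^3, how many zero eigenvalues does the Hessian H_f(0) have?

The Hessian at 0 is [[0, 0], [0, 0]] of rank 0; hence corank 2.

2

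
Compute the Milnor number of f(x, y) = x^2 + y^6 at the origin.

The Hessian of f at 0 has rank 1. Corank 1: A-series; mu = 5 gives A_5.

5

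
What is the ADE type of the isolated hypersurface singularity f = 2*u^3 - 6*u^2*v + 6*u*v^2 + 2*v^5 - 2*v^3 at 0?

E_8

The Hessian of f at 0 is [[0, 0], [0, 0]] with rank 0, so corank 2. A Groebner basis of the Jacobian ideal J(f) in C{u,v} is {v^4, u^2 - 2*u*v + v^2}; counting standard monomials gives mu = 8. Corank 2; j^3 = 2*(u - v)^3 is a perfect cube, so E-series; the 5-jet and mu = 8 give E_8.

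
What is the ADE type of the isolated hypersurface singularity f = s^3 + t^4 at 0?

The Hessian of f at 0 has rank 0. Corank 2; j^3 = s^3 is a perfect cube, so E-series; the 4-jet and mu = 6 give E_6.

E6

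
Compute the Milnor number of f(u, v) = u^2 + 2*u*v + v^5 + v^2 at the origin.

The Hessian of f at 0 has rank 1. Corank 1: A-series; mu = 4 gives A_4.

4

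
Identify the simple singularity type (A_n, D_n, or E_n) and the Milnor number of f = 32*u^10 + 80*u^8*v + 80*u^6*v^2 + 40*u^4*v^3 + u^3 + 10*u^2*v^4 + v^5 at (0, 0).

Type E_8, Milnor number mu = 8.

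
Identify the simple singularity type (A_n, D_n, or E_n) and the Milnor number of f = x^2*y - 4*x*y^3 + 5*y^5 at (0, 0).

Type D_6, Milnor number mu = 6.

The Hessian of f at 0 has rank 0. Corank 2; j^3 = x^2*y has shape L^2 M (L != M), so D-series; mu = 6 gives D_6.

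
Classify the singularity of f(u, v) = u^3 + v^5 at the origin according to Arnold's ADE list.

The Hessian of f at 0 is [[0, 0], [0, 0]] with rank 0, so corank 2. A Groebner basis of the Jacobian ideal J(f) in C{u,v} is {v^4, u^2}; counting standard monomials gives mu = 8. Corank 2; j^3 = u^3 is a perfect cube, so E-series; the 5-jet and mu = 8 give E_8.

E_{8}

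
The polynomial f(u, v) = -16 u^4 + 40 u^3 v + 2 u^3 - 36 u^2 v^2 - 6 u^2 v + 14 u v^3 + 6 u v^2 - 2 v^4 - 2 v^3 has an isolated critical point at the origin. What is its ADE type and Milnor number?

The Hessian of f at 0 is [[0, 0], [0, 0]] with rank 0, so corank 2. A Groebner basis of the Jacobian ideal J(f) in C{u,v} is {3*u^2/4 - 3*u*v/2 + v^4 - v^3/4 + 3*v^2/4, u^3 - 9*u^2/4 + 9*u*v/2 - v^3/4 - 9*v^2/4, u^2*v - 7*u^2/4 + 7*u*v/2 - 5*v^3/12 - 7*v^2/4, -u^2 + u*v^2 + 2*u*v - 2*v^3/3 - v^2}; counting standard monomials gives mu = 7. Corank 2; j^3 = 2*(u - v)^3 is a perfect cube, so E-series; the 4-jet and mu = 7 give E_7.

Type E_{7}, Milnor number mu = 7.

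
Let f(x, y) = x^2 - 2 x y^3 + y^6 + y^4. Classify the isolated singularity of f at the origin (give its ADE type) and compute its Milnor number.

Type A_{3}, Milnor number mu = 3.

The Hessian of f at 0 has rank 1. Corank 1: A-series; mu = 3 gives A_3.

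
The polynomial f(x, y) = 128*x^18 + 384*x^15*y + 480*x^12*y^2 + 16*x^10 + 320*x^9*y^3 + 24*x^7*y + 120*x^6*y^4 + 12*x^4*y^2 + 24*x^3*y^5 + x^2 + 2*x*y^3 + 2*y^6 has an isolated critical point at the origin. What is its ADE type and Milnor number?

Type A_5, Milnor number mu = 5.

The Hessian of f at 0 has rank 1. Corank 1: A-series; mu = 5 gives A_5.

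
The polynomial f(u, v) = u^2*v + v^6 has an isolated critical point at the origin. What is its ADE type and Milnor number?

The Hessian of f at 0 is [[0, 0], [0, 0]] with rank 0, so corank 2. A Groebner basis of the Jacobian ideal J(f) in C{u,v} is {u^2/6 + v^5, u^3, u*v}; counting standard monomials gives mu = 7. Corank 2; j^3 = u^2*v has shape L^2 M (L != M), so D-series; mu = 7 gives D_7.

Type D_{7}, Milnor number mu = 7.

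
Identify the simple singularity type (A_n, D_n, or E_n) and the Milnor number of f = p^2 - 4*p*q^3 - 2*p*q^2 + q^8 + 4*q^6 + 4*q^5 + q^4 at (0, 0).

Type A_{7}, Milnor number mu = 7.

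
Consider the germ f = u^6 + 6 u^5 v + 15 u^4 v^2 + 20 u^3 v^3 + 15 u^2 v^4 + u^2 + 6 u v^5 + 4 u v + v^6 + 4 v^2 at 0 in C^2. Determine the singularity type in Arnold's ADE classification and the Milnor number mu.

The Hessian of f at 0 has rank 1. Corank 1: A-series; mu = 5 gives A_5.

Type A5, Milnor number mu = 5.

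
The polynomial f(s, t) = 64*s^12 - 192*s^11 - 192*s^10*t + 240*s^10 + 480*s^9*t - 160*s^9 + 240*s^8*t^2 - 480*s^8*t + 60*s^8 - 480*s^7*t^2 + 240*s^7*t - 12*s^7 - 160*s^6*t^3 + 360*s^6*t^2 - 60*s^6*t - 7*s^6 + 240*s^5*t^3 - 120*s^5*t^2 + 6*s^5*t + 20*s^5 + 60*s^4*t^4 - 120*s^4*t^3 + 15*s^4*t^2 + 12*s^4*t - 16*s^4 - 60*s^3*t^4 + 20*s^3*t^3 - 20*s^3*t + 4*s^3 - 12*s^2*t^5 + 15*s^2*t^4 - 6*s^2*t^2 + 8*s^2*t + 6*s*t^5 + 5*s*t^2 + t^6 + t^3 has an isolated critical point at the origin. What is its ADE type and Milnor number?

Type D7, Milnor number mu = 7.

The Hessian of f at 0 has rank 0. Corank 2; j^3 = (s + t)*(2*s + t)^2 has shape L^2 M (L != M), so D-series; mu = 7 gives D_7.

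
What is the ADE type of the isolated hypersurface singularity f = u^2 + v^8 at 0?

The Hessian of f at 0 has rank 1. Corank 1: A-series; mu = 7 gives A_7.

A_{7}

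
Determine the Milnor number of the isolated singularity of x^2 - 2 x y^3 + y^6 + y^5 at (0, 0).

4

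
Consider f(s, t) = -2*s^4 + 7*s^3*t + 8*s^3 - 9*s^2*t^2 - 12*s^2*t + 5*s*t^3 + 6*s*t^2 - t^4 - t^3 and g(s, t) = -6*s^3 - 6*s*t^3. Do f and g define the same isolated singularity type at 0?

Yes.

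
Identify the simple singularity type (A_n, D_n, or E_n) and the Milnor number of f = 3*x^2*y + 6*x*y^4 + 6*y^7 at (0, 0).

Type D_8, Milnor number mu = 8.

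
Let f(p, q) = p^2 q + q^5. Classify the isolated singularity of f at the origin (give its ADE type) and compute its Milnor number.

Type D_6, Milnor number mu = 6.

The Hessian of f at 0 has rank 0. Corank 2; j^3 = p^2*q has shape L^2 M (L != M), so D-series; mu = 6 gives D_6.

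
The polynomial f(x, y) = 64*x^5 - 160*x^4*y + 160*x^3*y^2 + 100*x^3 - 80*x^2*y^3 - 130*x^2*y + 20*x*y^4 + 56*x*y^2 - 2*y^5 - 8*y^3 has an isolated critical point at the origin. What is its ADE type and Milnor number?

Type D_6, Milnor number mu = 6.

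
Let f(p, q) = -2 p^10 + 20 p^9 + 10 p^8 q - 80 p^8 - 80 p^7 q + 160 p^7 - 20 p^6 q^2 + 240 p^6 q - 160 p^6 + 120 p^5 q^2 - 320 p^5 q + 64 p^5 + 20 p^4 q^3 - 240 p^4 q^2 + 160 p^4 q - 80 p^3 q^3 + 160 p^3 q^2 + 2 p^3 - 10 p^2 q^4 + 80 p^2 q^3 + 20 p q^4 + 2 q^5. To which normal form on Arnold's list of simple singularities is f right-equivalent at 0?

The Hessian of f at 0 has rank 0. Corank 2; j^3 = 2*p^3 is a perfect cube, so E-series; the 5-jet and mu = 8 give E_8.

E_{8}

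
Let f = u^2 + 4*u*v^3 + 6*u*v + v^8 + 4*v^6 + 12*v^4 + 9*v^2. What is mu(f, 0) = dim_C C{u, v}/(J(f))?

The Hessian of f at 0 is [[2, 6], [6, 18]] with rank 1, so corank 1. A Groebner basis of the Jacobian ideal J(f) in C{u,v} is {u^3 - 27*u*v^2 + 27*u + 81*v, u^2*v + 6*u*v^2 - 9*u/2 - 27*v/2, u/2 + v^3 + 3*v/2}; counting standard monomials gives mu = 7. Corank 1: A-series; mu = 7 gives A_7.

7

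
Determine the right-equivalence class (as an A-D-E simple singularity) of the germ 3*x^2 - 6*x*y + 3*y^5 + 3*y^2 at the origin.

The Hessian of f at 0 has rank 1. Corank 1: A-series; mu = 4 gives A_4.

A4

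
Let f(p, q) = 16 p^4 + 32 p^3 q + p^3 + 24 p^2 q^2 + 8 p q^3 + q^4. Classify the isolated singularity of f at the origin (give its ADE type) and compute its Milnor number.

Type E_6, Milnor number mu = 6.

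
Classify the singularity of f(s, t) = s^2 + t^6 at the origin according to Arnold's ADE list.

A_{5}

The Hessian of f at 0 is [[2, 0], [0, 0]] with rank 1, so corank 1. A Groebner basis of the Jacobian ideal J(f) in C{s,t} is {t^5, s}; counting standard monomials gives mu = 5. Corank 1: A-series; mu = 5 gives A_5.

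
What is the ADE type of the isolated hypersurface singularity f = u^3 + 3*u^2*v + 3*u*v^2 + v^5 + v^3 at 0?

E_8

The Hessian of f at 0 has rank 0. Corank 2; j^3 = (u + v)^3 is a perfect cube, so E-series; the 5-jet and mu = 8 give E_8.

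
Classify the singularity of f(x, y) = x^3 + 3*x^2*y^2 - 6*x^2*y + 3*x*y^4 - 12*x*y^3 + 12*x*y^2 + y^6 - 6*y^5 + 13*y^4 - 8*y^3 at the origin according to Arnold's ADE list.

The Hessian of f at 0 is [[0, 0], [0, 0]] with rank 0, so corank 2. A Groebner basis of the Jacobian ideal J(f) in C{x,y} is {x^3 + 6*x^2 - 24*x*y + 24*y^2, x^2*y + 2*x^2 - 8*x*y + 8*y^2, x^2/2 + x*y^2 - 2*x*y + 2*y^2, y^3}; counting standard monomials gives mu = 6. Corank 2; j^3 = (x - 2*y)^3 is a perfect cube, so E-series; the 4-jet and mu = 6 give E_6.

E_{6}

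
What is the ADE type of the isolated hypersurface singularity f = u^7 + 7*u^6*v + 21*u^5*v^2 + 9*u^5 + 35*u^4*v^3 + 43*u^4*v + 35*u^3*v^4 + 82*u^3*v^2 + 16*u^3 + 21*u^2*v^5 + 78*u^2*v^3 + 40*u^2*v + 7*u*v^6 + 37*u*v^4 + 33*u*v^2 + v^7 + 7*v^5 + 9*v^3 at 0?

D_6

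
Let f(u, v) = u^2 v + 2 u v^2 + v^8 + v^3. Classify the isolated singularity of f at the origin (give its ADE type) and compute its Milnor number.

Type D_9, Milnor number mu = 9.

The Hessian of f at 0 is [[0, 0], [0, 0]] with rank 0, so corank 2. A Groebner basis of the Jacobian ideal J(f) in C{u,v} is {u^2/8 + v^7 - v^2/8, u^3 + v^3, u*v + v^2}; counting standard monomials gives mu = 9. Corank 2; j^3 = v*(u + v)^2 has shape L^2 M (L != M), so D-series; mu = 9 gives D_9.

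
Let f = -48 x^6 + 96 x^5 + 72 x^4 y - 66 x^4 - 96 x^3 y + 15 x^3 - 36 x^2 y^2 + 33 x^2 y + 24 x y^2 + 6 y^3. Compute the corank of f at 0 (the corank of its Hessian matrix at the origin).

The Hessian at 0 is [[0, 0], [0, 0]] of rank 0; hence corank 2.

2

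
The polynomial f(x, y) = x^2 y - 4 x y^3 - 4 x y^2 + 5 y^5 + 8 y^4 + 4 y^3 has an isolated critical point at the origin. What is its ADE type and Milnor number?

Type D_{6}, Milnor number mu = 6.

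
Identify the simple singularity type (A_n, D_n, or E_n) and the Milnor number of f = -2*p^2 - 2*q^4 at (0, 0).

The Hessian of f at 0 is [[-4, 0], [0, 0]] with rank 1, so corank 1. A Groebner basis of the Jacobian ideal J(f) in C{p,q} is {q^3, p}; counting standard monomials gives mu = 3. Corank 1: A-series; mu = 3 gives A_3.

Type A3, Milnor number mu = 3.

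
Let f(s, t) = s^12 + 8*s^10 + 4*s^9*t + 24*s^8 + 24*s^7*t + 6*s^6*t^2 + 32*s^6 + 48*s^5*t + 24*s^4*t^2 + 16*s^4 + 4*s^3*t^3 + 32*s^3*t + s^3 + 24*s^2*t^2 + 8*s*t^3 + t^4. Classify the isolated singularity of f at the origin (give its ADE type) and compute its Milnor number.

Type E6, Milnor number mu = 6.

The Hessian of f at 0 has rank 0. Corank 2; j^3 = s^3 is a perfect cube, so E-series; the 4-jet and mu = 6 give E_6.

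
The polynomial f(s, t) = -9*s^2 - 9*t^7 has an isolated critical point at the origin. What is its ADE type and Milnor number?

Type A_{6}, Milnor number mu = 6.

The Hessian of f at 0 is [[-18, 0], [0, 0]] with rank 1, so corank 1. A Groebner basis of the Jacobian ideal J(f) in C{s,t} is {t^6, s}; counting standard monomials gives mu = 6. Corank 1: A-series; mu = 6 gives A_6.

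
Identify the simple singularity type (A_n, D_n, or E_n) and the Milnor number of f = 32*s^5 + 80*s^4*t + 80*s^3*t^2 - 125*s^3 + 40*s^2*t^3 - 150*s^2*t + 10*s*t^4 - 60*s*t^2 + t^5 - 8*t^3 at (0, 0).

Type E_8, Milnor number mu = 8.

The Hessian of f at 0 has rank 0. Corank 2; j^3 = -(5*s + 2*t)^3 is a perfect cube, so E-series; the 5-jet and mu = 8 give E_8.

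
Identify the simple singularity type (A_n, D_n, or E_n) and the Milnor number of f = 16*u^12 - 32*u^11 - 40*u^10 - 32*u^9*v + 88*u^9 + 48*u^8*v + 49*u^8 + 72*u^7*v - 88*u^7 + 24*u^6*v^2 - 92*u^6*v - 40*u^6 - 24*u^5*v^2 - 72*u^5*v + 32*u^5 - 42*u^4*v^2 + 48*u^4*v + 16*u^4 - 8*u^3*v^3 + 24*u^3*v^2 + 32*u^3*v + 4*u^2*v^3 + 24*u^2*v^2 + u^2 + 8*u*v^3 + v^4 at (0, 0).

Type A_{3}, Milnor number mu = 3.

The Hessian of f at 0 is [[2, 0], [0, 0]] with rank 1, so corank 1. A Groebner basis of the Jacobian ideal J(f) in C{u,v} is {v^3, u}; counting standard monomials gives mu = 3. Corank 1: A-series; mu = 3 gives A_3.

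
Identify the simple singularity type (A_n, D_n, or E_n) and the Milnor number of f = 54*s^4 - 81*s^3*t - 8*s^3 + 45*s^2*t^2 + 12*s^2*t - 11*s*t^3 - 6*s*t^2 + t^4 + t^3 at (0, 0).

Type E_{7}, Milnor number mu = 7.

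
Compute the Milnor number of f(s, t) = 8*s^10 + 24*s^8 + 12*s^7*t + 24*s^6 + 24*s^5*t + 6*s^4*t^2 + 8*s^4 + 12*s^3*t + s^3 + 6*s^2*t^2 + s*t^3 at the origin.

The Hessian of f at 0 is [[0, 0], [0, 0]] with rank 0, so corank 2. A Groebner basis of the Jacobian ideal J(f) in C{s,t} is {3*s^2/4 + t^4 + t^3/4, s^3, s^2*t - s^2/4 - t^3/12, s^2 + s*t^2 + t^3/3}; counting standard monomials gives mu = 7. Corank 2; j^3 = s^3 is a perfect cube, so E-series; the 4-jet and mu = 7 give E_7.

7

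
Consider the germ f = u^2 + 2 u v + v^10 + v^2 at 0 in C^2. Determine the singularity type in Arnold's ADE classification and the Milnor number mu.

The Hessian of f at 0 has rank 1. Corank 1: A-series; mu = 9 gives A_9.

Type A_{9}, Milnor number mu = 9.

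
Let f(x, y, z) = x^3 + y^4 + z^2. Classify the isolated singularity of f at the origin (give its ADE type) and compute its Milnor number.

The Hessian of f at 0 has rank 1. Corank 2; j^3 = x^3 is a perfect cube, so E-series; the 4-jet and mu = 6 give E_6.

Type E_{6}, Milnor number mu = 6.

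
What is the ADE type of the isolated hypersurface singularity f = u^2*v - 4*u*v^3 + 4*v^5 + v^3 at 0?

The Hessian of f at 0 has rank 0. Corank 2; j^3 = v*(u^2 + v^2) splits into three distinct lines over C (the quadratic factor has nonzero discriminant), so D_4.

D_{4}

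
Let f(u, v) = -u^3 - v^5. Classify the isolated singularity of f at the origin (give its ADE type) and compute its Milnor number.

Type E_8, Milnor number mu = 8.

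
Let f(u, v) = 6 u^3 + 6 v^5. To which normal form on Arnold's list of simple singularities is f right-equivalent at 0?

E_8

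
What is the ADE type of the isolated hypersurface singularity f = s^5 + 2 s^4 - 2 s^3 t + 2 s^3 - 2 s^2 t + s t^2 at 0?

D4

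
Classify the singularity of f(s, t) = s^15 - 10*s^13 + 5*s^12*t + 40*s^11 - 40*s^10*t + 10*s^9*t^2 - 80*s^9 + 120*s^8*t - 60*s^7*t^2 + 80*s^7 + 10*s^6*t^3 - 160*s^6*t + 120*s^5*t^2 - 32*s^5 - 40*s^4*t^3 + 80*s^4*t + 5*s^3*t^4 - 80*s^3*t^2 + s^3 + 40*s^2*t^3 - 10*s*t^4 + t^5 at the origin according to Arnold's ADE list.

E_{8}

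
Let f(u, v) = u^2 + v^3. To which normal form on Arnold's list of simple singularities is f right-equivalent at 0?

A2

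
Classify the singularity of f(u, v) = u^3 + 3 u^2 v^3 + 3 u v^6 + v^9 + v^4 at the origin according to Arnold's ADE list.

E_6

The Hessian of f at 0 is [[0, 0], [0, 0]] with rank 0, so corank 2. A Groebner basis of the Jacobian ideal J(f) in C{u,v} is {v^3, u^2}; counting standard monomials gives mu = 6. Corank 2; j^3 = u^3 is a perfect cube, so E-series; the 4-jet and mu = 6 give E_6.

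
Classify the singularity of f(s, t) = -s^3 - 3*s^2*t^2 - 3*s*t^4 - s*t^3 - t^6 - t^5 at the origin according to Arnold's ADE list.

The Hessian of f at 0 is [[0, 0], [0, 0]] with rank 0, so corank 2. A Groebner basis of the Jacobian ideal J(f) in C{s,t} is {-s^2 + t^4 - t^3/3, s^3, s^2*t + s^2/3 + t^3/9, s^2 + s*t^2 + t^3/3}; counting standard monomials gives mu = 7. Corank 2; j^3 = -s^3 is a perfect cube, so E-series; the 4-jet and mu = 7 give E_7.

E7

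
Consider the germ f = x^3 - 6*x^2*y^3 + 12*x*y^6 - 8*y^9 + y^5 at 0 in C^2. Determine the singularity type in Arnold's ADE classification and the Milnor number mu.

The Hessian of f at 0 has rank 0. Corank 2; j^3 = x^3 is a perfect cube, so E-series; the 5-jet and mu = 8 give E_8.

Type E_8, Milnor number mu = 8.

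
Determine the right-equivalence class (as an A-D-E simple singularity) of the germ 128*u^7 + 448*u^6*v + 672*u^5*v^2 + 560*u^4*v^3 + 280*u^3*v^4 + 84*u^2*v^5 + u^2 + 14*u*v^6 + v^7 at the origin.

The Hessian of f at 0 is [[2, 0], [0, 0]] with rank 1, so corank 1. A Groebner basis of the Jacobian ideal J(f) in C{u,v} is {v^6, u}; counting standard monomials gives mu = 6. Corank 1: A-series; mu = 6 gives A_6.

A_{6}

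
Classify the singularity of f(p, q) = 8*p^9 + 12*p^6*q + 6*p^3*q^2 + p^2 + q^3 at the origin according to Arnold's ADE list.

A_{2}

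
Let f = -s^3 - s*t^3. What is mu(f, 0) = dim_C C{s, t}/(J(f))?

7

The Hessian of f at 0 is [[0, 0], [0, 0]] with rank 0, so corank 2. A Groebner basis of the Jacobian ideal J(f) in C{s,t} is {s^3, s*t^2, 3*s^2 + t^3}; counting standard monomials gives mu = 7. Corank 2; j^3 = -s^3 is a perfect cube, so E-series; the 4-jet and mu = 7 give E_7.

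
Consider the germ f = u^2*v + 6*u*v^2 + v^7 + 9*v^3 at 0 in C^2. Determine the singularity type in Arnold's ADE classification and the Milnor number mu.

Type D_8, Milnor number mu = 8.

The Hessian of f at 0 has rank 0. Corank 2; j^3 = v*(u + 3*v)^2 has shape L^2 M (L != M), so D-series; mu = 8 gives D_8.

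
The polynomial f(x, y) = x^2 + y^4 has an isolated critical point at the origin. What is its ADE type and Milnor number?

Type A3, Milnor number mu = 3.

The Hessian of f at 0 has rank 1. Corank 1: A-series; mu = 3 gives A_3.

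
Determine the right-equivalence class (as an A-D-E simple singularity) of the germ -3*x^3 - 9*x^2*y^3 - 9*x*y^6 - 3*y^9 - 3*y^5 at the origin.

The Hessian of f at 0 has rank 0. Corank 2; j^3 = -3*x^3 is a perfect cube, so E-series; the 5-jet and mu = 8 give E_8.

E_{8}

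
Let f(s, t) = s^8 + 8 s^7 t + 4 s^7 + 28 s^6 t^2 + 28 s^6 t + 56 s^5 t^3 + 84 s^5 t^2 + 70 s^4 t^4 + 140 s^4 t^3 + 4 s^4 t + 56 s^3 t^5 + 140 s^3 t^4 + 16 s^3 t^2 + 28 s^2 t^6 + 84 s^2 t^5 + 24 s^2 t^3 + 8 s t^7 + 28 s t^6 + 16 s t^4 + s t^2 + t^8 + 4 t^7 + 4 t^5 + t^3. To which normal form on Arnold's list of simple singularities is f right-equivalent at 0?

The Hessian of f at 0 is [[0, 0], [0, 0]] with rank 0, so corank 2. A Groebner basis of the Jacobian ideal J(f) in C{s,t} is {s^4 - 4*s*t^2 + s*t/2 - 3*t^2/2, s^3*t + s*t^2 + t^2/2, s^2*t^2, t^3}; counting standard monomials gives mu = 9. Corank 2; j^3 = t^2*(s + t) has shape L^2 M (L != M), so D-series; mu = 9 gives D_9.

D_9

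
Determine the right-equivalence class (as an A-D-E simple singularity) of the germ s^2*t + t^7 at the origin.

The Hessian of f at 0 has rank 0. Corank 2; j^3 = s^2*t has shape L^2 M (L != M), so D-series; mu = 8 gives D_8.

D8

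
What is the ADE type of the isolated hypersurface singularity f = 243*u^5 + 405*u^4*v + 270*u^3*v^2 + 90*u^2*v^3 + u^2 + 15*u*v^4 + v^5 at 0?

A_4

The Hessian of f at 0 has rank 1. Corank 1: A-series; mu = 4 gives A_4.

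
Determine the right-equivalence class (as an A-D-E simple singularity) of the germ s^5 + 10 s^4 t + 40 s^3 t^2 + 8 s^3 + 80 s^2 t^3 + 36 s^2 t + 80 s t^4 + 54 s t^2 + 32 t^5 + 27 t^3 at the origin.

E_{8}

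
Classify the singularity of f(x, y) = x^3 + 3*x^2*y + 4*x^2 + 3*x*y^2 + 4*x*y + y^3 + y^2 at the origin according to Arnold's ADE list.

The Hessian of f at 0 has rank 1. Corank 1: A-series; mu = 2 gives A_2.

A2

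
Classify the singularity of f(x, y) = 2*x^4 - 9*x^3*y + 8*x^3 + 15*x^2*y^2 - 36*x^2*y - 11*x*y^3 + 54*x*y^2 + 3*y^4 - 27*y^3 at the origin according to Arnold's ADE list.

E_7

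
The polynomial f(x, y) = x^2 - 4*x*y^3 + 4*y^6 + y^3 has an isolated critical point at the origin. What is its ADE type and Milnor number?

Type A2, Milnor number mu = 2.

The Hessian of f at 0 has rank 1. Corank 1: A-series; mu = 2 gives A_2.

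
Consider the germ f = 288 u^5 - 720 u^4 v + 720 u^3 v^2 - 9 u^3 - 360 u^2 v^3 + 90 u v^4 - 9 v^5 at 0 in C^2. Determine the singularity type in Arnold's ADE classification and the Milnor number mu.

Type E_8, Milnor number mu = 8.

The Hessian of f at 0 is [[0, 0], [0, 0]] with rank 0, so corank 2. A Groebner basis of the Jacobian ideal J(f) in C{u,v} is {v^5, u*v^3 - v^4/8, u^2}; counting standard monomials gives mu = 8. Corank 2; j^3 = -9*u^3 is a perfect cube, so E-series; the 5-jet and mu = 8 give E_8.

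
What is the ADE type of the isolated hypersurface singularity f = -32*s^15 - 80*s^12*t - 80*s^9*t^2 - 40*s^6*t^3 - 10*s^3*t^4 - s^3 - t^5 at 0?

E8

The Hessian of f at 0 is [[0, 0], [0, 0]] with rank 0, so corank 2. A Groebner basis of the Jacobian ideal J(f) in C{s,t} is {t^4, s^2}; counting standard monomials gives mu = 8. Corank 2; j^3 = -s^3 is a perfect cube, so E-series; the 5-jet and mu = 8 give E_8.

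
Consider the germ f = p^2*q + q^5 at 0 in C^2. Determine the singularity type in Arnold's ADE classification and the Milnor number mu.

Type D6, Milnor number mu = 6.

The Hessian of f at 0 has rank 0. Corank 2; j^3 = p^2*q has shape L^2 M (L != M), so D-series; mu = 6 gives D_6.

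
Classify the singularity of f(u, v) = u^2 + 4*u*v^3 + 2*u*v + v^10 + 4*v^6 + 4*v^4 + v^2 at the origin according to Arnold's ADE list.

A_9

The Hessian of f at 0 has rank 1. Corank 1: A-series; mu = 9 gives A_9.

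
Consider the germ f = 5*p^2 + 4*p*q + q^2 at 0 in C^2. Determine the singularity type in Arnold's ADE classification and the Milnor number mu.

Type A_{1}, Milnor number mu = 1.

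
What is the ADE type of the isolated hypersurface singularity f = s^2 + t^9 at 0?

A_{8}

The Hessian of f at 0 is [[2, 0], [0, 0]] with rank 1, so corank 1. A Groebner basis of the Jacobian ideal J(f) in C{s,t} is {t^8, s}; counting standard monomials gives mu = 8. Corank 1: A-series; mu = 8 gives A_8.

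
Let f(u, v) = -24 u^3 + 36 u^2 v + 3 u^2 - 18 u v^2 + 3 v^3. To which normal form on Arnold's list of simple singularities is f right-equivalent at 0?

The Hessian of f at 0 has rank 1. Corank 1: A-series; mu = 2 gives A_2.

A_2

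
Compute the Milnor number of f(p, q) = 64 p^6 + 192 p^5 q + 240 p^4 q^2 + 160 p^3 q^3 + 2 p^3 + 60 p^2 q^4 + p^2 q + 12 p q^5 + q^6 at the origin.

7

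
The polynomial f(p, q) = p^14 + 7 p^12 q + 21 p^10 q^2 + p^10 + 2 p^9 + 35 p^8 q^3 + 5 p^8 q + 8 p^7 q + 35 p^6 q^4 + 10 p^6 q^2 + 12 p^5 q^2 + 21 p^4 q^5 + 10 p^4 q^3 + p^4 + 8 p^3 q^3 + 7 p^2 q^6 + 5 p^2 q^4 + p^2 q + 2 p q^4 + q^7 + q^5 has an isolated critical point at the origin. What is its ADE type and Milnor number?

Type D_{6}, Milnor number mu = 6.

The Hessian of f at 0 has rank 0. Corank 2; j^3 = p^2*q has shape L^2 M (L != M), so D-series; mu = 6 gives D_6.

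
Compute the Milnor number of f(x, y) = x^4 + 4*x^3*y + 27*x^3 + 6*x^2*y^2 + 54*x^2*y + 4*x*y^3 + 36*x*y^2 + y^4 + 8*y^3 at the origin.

6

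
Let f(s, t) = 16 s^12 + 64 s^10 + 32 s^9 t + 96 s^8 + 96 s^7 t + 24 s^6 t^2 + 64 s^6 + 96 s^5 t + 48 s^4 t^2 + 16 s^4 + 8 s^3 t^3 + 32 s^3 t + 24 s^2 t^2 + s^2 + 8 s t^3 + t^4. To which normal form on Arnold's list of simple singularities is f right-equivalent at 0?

A3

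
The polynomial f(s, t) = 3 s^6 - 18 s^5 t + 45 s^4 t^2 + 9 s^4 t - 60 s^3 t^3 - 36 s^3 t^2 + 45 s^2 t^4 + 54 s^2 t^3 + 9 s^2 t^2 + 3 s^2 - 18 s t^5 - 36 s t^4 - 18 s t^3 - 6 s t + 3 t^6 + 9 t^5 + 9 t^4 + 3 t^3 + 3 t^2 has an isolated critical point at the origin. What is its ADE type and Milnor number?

The Hessian of f at 0 is [[6, -6], [-6, 6]] with rank 1, so corank 1. A Groebner basis of the Jacobian ideal J(f) in C{s,t} is {t^2, s - t}; counting standard monomials gives mu = 2. Corank 1: A-series; mu = 2 gives A_2.

Type A_{2}, Milnor number mu = 2.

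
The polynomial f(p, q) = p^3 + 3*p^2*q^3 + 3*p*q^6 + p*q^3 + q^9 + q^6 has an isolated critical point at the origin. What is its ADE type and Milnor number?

The Hessian of f at 0 is [[0, 0], [0, 0]] with rank 0, so corank 2. A Groebner basis of the Jacobian ideal J(f) in C{p,q} is {p^3, p*q^2, 3*p^2 + q^3}; counting standard monomials gives mu = 7. Corank 2; j^3 = p^3 is a perfect cube, so E-series; the 4-jet and mu = 7 give E_7.

Type E_7, Milnor number mu = 7.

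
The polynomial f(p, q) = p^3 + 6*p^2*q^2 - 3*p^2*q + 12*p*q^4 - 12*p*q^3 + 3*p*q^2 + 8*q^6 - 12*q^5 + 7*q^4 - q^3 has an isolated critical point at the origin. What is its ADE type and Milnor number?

Type E_{6}, Milnor number mu = 6.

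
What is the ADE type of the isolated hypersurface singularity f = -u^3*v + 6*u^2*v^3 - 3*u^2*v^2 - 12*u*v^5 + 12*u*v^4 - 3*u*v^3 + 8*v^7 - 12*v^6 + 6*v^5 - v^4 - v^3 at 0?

E7

The Hessian of f at 0 is [[0, 0], [0, 0]] with rank 0, so corank 2. A Groebner basis of the Jacobian ideal J(f) in C{u,v} is {u^3 - 3*u*v^2 + 3*v^2, u^2*v + 2*u*v^2, v^3}; counting standard monomials gives mu = 7. Corank 2; j^3 = -v^3 is a perfect cube, so E-series; the 4-jet and mu = 7 give E_7.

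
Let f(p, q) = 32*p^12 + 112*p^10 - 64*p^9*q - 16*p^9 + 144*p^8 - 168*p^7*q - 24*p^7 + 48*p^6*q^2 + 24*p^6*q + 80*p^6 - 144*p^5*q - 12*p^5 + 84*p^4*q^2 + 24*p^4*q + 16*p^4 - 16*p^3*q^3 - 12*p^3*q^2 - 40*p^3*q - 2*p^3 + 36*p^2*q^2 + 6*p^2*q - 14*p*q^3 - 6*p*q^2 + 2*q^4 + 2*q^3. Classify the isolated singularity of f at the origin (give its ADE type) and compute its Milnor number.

Type E_{7}, Milnor number mu = 7.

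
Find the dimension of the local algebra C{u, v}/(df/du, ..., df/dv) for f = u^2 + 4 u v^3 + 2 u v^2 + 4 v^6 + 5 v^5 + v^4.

4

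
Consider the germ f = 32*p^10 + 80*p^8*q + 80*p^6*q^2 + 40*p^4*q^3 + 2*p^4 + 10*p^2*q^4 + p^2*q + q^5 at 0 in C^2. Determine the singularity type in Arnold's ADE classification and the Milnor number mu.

Type D_6, Milnor number mu = 6.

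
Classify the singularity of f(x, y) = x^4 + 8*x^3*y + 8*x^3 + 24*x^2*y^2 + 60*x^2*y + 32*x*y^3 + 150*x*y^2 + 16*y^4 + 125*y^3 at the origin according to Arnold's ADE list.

The Hessian of f at 0 has rank 0. Corank 2; j^3 = (2*x + 5*y)^3 is a perfect cube, so E-series; the 4-jet and mu = 6 give E_6.

E6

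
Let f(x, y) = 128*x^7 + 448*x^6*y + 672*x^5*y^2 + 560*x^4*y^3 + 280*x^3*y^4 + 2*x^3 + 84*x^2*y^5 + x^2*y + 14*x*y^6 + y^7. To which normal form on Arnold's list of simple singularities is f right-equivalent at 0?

D_8

The Hessian of f at 0 has rank 0. Corank 2; j^3 = x^2*(2*x + y) has shape L^2 M (L != M), so D-series; mu = 8 gives D_8.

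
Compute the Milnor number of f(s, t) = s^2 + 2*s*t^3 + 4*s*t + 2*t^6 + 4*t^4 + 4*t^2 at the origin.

5

The Hessian of f at 0 has rank 1. Corank 1: A-series; mu = 5 gives A_5.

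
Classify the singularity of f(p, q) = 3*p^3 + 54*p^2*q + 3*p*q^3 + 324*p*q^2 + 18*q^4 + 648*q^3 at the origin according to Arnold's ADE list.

E7

The Hessian of f at 0 has rank 0. Corank 2; j^3 = 3*(p + 6*q)^3 is a perfect cube, so E-series; the 4-jet and mu = 7 give E_7.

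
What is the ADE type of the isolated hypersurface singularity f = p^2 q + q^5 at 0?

D_6

The Hessian of f at 0 is [[0, 0], [0, 0]] with rank 0, so corank 2. A Groebner basis of the Jacobian ideal J(f) in C{p,q} is {p^2/5 + q^4, p^3, p*q}; counting standard monomials gives mu = 6. Corank 2; j^3 = p^2*q has shape L^2 M (L != M), so D-series; mu = 6 gives D_6.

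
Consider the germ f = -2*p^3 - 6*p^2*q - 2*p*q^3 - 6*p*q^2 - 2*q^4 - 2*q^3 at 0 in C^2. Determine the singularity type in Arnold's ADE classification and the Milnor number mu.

The Hessian of f at 0 has rank 0. Corank 2; j^3 = -2*(p + q)^3 is a perfect cube, so E-series; the 4-jet and mu = 7 give E_7.

Type E_7, Milnor number mu = 7.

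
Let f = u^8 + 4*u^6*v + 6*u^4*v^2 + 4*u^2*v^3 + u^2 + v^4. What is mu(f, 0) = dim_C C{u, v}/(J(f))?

3

The Hessian of f at 0 has rank 1. Corank 1: A-series; mu = 3 gives A_3.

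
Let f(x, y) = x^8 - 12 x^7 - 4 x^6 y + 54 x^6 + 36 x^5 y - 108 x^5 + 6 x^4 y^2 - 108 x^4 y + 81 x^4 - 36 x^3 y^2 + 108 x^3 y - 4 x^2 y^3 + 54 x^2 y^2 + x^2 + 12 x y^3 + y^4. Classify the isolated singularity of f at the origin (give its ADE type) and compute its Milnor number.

Type A_3, Milnor number mu = 3.

The Hessian of f at 0 has rank 1. Corank 1: A-series; mu = 3 gives A_3.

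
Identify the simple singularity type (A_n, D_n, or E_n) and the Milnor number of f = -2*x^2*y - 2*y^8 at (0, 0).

The Hessian of f at 0 has rank 0. Corank 2; j^3 = -2*x^2*y has shape L^2 M (L != M), so D-series; mu = 9 gives D_9.

Type D_9, Milnor number mu = 9.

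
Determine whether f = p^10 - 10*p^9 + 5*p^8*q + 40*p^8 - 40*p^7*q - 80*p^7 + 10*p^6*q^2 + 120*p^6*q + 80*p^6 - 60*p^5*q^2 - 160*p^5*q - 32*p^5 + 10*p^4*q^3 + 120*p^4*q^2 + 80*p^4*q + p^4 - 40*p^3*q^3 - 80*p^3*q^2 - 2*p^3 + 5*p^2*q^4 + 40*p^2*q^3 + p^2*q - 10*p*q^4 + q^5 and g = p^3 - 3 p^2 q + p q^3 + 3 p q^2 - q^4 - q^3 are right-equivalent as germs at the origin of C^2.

The Hessian of f at 0 is [[0, 0], [0, 0]] with rank 0, so corank 2. A Groebner basis of the Jacobian ideal J(f) in C{p,q} is {p*q/10 + q^4, p*q^2, p^2 - p*q/2}; counting standard monomials gives mu = 6. Corank 2; j^3 = -p^2*(2*p - q) has shape L^2 M (L != M), so D-series; mu = 6 gives D_6. The Hessian of g at 0 is [[0, 0], [0, 0]] with rank 0, so corank 2. A Groebner basis of the Jacobian ideal J(g) in C{p,q} is {p^3 - 3*p^2*q - 6*p^2 + 12*p*q - 6*q^2, 3*p^2 + p*q^2 - 6*p*q + 3*q^2, 3*p^2 - 6*p*q + q^3 + 3*q^2}; counting standard monomials gives mu = 7. Corank 2; j^3 = (p - q)^3 is a perfect cube, so E-series; the 4-jet and mu = 7 give E_7. f is D_6 but g is E_7, hence not right-equivalent.

No.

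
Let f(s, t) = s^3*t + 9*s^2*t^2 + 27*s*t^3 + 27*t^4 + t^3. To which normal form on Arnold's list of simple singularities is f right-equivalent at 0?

E_7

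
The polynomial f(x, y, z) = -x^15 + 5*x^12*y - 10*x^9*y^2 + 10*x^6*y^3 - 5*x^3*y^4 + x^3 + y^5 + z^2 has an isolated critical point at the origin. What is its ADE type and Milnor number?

The Hessian of f at 0 is [[0, 0, 0], [0, 0, 0], [0, 0, 2]] with rank 1, so corank 2. A Groebner basis of the Jacobian ideal J(f) in C{x,y,z} is {y^4, x^2, z}; counting standard monomials gives mu = 8. Corank 2; j^3 = x^3 is a perfect cube, so E-series; the 5-jet and mu = 8 give E_8.

Type E8, Milnor number mu = 8.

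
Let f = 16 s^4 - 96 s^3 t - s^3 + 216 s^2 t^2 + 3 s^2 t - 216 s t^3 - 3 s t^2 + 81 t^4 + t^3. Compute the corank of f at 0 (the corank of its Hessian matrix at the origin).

2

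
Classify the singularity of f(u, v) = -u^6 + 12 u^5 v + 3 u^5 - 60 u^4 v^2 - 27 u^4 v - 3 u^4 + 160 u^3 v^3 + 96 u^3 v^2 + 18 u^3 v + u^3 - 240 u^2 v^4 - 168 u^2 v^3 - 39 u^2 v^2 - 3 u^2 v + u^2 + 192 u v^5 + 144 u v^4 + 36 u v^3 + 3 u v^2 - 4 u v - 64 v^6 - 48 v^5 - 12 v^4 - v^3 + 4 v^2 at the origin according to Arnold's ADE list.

A_{2}

The Hessian of f at 0 has rank 1. Corank 1: A-series; mu = 2 gives A_2.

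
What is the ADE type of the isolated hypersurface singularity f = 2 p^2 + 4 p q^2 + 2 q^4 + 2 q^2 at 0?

The Hessian of f at 0 is [[4, 0], [0, 4]] with rank 2, so corank 0. A Groebner basis of the Jacobian ideal J(f) in C{p,q} is {p, q}; counting standard monomials gives mu = 1. Corank 0: nondegenerate Morse point, so A_1.

A_{1}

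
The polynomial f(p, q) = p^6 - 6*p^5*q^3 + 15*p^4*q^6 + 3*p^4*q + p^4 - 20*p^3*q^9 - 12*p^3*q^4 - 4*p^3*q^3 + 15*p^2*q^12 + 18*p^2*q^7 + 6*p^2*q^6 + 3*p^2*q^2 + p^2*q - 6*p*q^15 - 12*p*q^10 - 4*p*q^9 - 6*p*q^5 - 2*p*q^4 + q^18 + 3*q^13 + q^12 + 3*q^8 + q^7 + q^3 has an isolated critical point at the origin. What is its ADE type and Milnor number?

Type D4, Milnor number mu = 4.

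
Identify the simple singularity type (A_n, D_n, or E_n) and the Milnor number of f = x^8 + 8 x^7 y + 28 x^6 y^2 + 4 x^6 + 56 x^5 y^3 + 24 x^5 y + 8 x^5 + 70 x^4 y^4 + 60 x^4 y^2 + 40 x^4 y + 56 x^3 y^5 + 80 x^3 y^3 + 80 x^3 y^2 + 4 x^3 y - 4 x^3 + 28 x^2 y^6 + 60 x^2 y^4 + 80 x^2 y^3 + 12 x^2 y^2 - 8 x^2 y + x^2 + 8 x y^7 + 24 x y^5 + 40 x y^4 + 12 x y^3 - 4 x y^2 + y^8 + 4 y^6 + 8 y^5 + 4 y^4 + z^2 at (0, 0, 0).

Type A_7, Milnor number mu = 7.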